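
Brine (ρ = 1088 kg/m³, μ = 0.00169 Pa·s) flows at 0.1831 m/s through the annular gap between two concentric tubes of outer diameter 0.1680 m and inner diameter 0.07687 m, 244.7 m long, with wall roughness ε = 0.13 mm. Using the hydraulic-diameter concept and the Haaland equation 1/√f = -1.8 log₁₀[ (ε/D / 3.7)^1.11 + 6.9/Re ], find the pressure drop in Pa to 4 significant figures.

ΔP ≈ 1579 Pa

Hydraulic diameter D_h = 4A/P = D_o - D_i = 0.168 - 0.07687 = 0.09113 m.
Re = ρVD_h/μ = 1088·0.1831·0.09113/0.00169 = 1.074e+04.
ε/D_h = 0.00013/0.09113 = 0.00143; Haaland gives 1/√f = -1.8 log₁₀[0.000162+0.000642] = 5.57, so f = 0.03223.
ΔP = f(L/D_h)(ρV²/2) = 0.03223·244.7/0.09113·18.24 = 1579 Pa.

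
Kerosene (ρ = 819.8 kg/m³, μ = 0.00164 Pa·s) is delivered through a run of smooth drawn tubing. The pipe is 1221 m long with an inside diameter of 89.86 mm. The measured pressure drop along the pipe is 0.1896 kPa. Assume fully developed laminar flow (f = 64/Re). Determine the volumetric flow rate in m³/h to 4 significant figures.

For laminar flow, f = 64/Re with Re = ρVD/μ, so Darcy-Weisbach reduces to ΔP = 32μLV/D². Solving for V: V = ΔP·D²/(32μL) = 189.6·(0.08986)²/(32·0.00164·1221) = 0.02389 m/s.
Check: Re = ρVD/μ = 819.8·0.02389·0.08986/0.00164 = 1073 < 2300, so the laminar assumption holds.
Q = V·A = 0.02389·(π/4·0.08986²) = 0.0001515 m³/s = 0.5455 m³/h.

Q ≈ 0.5455 m³/h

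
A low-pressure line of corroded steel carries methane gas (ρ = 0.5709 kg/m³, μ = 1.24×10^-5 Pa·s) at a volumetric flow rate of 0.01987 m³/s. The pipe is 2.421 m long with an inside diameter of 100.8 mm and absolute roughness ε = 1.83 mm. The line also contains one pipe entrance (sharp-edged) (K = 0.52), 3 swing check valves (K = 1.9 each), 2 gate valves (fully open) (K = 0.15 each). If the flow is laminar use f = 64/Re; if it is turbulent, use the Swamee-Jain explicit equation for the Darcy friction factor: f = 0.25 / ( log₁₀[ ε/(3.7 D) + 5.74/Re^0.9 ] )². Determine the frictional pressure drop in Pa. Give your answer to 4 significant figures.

Cross-sectional area A = πD²/4 = π(0.1008)²/4 = 0.00798 m²; mean velocity V = Q/A = 0.01987/0.00798 = 2.49 m/s.
Reynolds number Re = ρVD/μ = 0.5709 · 2.49 · 0.1008 / 1.24e-05 = 1.156e+04.
Re > 4000 → turbulent. Relative roughness ε/D = 0.00183/0.1008 = 0.0182. Swamee-Jain: f = 0.25/(log₁₀[0.0182/3.7 + 5.74/1.156e+04^0.9])² = 0.25/(log₁₀[0.00491 + 0.00127])² = 0.25/(-2.21)² = 0.05121.
Total minor-loss coefficient ΣK = 1·0.52 + 3·1.9 + 2·0.15 = 6.52.
ΔP = [f·L/D + ΣK]·(ρV²/2) = [0.05121·2.421/0.1008 + 6.52]·(0.5709·2.49²/2) = [1.23 + 6.52]·1.77 = 13.72 Pa.

ΔP ≈ 13.72 Pa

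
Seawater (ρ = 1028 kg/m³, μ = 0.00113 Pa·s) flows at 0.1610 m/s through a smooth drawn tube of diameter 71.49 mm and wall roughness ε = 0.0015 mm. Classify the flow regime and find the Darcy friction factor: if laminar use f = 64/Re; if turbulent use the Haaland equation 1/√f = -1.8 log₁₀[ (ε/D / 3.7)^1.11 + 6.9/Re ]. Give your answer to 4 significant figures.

f ≈ 0.03052

Re = ρVD/μ = 1028·0.161·0.07149/0.00113 = 1.047e+04.
Re > 4000 → turbulent. ε/D = 1.5e-06/0.07149 = 2.1e-05; Haaland: 1/√f = -1.8 log₁₀[1.5e-06 + 0.000659] = 5.724, so f = 0.03052.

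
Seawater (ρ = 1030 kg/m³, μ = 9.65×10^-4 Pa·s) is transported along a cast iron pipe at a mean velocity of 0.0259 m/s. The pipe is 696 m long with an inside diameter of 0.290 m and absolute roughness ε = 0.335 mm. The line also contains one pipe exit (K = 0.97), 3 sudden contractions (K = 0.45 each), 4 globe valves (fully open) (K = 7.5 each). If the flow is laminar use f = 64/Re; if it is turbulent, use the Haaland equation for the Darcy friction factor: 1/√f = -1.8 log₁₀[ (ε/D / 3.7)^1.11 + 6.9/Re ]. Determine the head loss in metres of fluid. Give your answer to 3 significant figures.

Reynolds number Re = ρVD/μ = 1030 · 0.0259 · 0.29 / 0.000965 = 8017.
Re > 4000 → turbulent. Relative roughness ε/D = 0.000335/0.29 = 0.00116. Haaland: 1/√f = -1.8 log₁₀[(0.00116/3.7)^1.11 + 6.9/8017] = -1.8 log₁₀[0.000128 + 0.000861] = 5.409, so f = 0.03419.
Total minor-loss coefficient ΣK = 1·0.97 + 3·0.45 + 4·7.5 = 32.3.
ΔP = [f·L/D + ΣK]·(ρV²/2) = [0.03419·696/0.29 + 32.3]·(1030·0.0259²/2) = [82.05 + 32.3]·0.3455 = 39.51 Pa.
Head loss h_f = ΔP/(ρg) = 39.51/(1030·9.81) = 0.00391 m.

h_f ≈ 0.00391 m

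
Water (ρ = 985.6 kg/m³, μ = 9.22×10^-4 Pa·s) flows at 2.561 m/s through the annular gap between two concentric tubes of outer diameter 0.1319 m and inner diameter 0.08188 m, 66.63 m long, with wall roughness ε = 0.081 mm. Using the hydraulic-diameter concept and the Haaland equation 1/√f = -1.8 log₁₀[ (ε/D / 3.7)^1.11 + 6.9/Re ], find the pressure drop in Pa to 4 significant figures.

Hydraulic diameter D_h = 4A/P = D_o - D_i = 0.1319 - 0.08188 = 0.05002 m.
Re = ρVD_h/μ = 985.6·2.561·0.05002/0.000922 = 1.369e+05.
ε/D_h = 8.1e-05/0.05002 = 0.00162; Haaland gives 1/√f = -1.8 log₁₀[0.000187+5.04e-05] = 6.524, so f = 0.02349.
ΔP = f(L/D_h)(ρV²/2) = 0.02349·66.63/0.05002·3232 = 1.011e+05 Pa.

ΔP ≈ 101100 Pa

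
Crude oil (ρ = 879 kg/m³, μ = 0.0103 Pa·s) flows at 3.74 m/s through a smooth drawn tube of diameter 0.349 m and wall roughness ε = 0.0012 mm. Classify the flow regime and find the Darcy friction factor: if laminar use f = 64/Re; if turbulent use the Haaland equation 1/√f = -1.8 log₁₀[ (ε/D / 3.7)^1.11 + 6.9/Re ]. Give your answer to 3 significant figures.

f ≈ 0.0174

Re = ρVD/μ = 879·3.74·0.349/0.0103 = 1.114e+05.
Re > 4000 → turbulent. ε/D = 1.2e-06/0.349 = 3.44e-06; Haaland: 1/√f = -1.8 log₁₀[2.02e-07 + 6.19e-05] = 7.572, so f = 0.01744.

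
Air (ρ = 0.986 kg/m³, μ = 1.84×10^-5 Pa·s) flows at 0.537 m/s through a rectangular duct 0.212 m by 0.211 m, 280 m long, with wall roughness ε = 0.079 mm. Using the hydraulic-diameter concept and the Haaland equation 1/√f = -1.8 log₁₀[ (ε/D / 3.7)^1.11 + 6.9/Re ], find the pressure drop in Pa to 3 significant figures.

ΔP ≈ 6.76 Pa

Hydraulic diameter D_h = 4A/P = 4·(0.212·0.211)/(2·(0.212+0.211)) = 0.1789/0.846 = 0.2115 m.
Re = ρVD_h/μ = 0.986·0.537·0.2115/1.84e-05 = 6086.
ε/D_h = 7.9e-05/0.2115 = 0.000374; Haaland gives 1/√f = -1.8 log₁₀[3.67e-05+0.00113] = 5.277, so f = 0.03591.
ΔP = f(L/D_h)(ρV²/2) = 0.03591·280/0.2115·0.1422 = 6.759 Pa.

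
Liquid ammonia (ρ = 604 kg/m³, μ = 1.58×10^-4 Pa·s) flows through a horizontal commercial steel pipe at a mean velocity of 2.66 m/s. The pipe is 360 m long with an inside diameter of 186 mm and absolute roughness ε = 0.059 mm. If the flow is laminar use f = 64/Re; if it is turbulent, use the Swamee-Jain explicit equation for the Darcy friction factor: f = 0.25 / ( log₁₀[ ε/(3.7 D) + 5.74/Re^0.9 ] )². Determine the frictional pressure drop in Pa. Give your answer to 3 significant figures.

ΔP ≈ 64400 Pa

Reynolds number Re = ρVD/μ = 604 · 2.66 · 0.186 / 0.000158 = 1.891e+06.
Re > 4000 → turbulent. Relative roughness ε/D = 5.9e-05/0.186 = 0.000317. Swamee-Jain: f = 0.25/(log₁₀[0.000317/3.7 + 5.74/1.891e+06^0.9])² = 0.25/(log₁₀[8.57e-05 + 1.29e-05])² = 0.25/(-4.006)² = 0.01558.
Darcy-Weisbach: ΔP = f(L/D)(ρV²/2) = 0.01558·(360/0.186)·(604·2.66²/2) = 0.01558·1935·2137 = 6.443e+04 Pa.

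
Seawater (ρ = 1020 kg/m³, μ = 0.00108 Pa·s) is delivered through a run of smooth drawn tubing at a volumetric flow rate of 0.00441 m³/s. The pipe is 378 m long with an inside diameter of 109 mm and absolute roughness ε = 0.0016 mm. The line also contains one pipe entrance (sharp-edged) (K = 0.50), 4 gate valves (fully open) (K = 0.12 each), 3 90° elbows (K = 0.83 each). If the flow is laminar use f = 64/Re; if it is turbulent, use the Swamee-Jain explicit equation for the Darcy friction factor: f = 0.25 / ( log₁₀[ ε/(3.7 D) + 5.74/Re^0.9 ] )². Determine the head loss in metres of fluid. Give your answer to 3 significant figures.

Cross-sectional area A = πD²/4 = π(0.109)²/4 = 0.009331 m²; mean velocity V = Q/A = 0.00441/0.009331 = 0.4726 m/s.
Reynolds number Re = ρVD/μ = 1020 · 0.4726 · 0.109 / 0.00108 = 4.865e+04.
Re > 4000 → turbulent. Relative roughness ε/D = 1.6e-06/0.109 = 1.47e-05. Swamee-Jain: f = 0.25/(log₁₀[1.47e-05/3.7 + 5.74/4.865e+04^0.9])² = 0.25/(log₁₀[3.97e-06 + 0.000347])² = 0.25/(-3.455)² = 0.02095.
Total minor-loss coefficient ΣK = 1·0.5 + 4·0.12 + 3·0.83 = 3.47.
ΔP = [f·L/D + ΣK]·(ρV²/2) = [0.02095·378/0.109 + 3.47]·(1020·0.4726²/2) = [72.65 + 3.47]·113.9 = 8671 Pa.
Head loss h_f = ΔP/(ρg) = 8671/(1020·9.81) = 0.867 m.

h_f ≈ 0.867 m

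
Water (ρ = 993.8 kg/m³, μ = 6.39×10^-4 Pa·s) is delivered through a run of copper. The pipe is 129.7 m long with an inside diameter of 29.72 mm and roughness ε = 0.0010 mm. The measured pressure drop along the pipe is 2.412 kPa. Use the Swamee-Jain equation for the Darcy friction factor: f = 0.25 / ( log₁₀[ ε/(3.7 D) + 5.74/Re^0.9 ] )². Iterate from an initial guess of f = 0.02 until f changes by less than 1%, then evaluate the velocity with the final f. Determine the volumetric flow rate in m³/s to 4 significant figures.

Rearranging Darcy-Weisbach: V = √(2·ΔP·D/(f·L·ρ)). With ε/D = 1e-06/0.02972 = 3.36e-05, iterate starting from f = 0.02:
  f = 0.02 → V = √(2·2412·0.02972/(0.02·129.7·993.8)) = 0.2358 m/s; Re = ρVD/μ = 1.09e+04; f → 0.03031
  f = 0.03031 → V = 0.1916 m/s; Re = 8854; f → 0.03209
  f = 0.03209 → V = 0.1862 m/s; Re = 8605; f → 0.03235
Converged (Δf/f < 1%). With the final f = 0.03235: V = √(2·2412·0.02972/(0.03235·129.7·993.8)) = 0.1854 m/s.
Q = V·A = 0.1854·(π/4·0.02972²) = 0.0001286 m³/s = 1.286×10^-4 m³/s.

Q ≈ 1.286×10^-4 m³/s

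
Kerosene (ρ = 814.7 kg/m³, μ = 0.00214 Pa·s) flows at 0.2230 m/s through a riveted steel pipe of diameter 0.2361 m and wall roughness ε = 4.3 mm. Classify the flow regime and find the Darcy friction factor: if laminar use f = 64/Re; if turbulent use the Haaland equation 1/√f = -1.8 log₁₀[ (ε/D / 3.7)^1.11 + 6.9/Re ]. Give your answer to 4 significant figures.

Re = ρVD/μ = 814.7·0.223·0.2361/0.00214 = 2.004e+04.
Re > 4000 → turbulent. ε/D = 0.0043/0.2361 = 0.0182; Haaland: 1/√f = -1.8 log₁₀[0.00274 + 0.000344] = 4.519, so f = 0.04898.

f ≈ 0.04898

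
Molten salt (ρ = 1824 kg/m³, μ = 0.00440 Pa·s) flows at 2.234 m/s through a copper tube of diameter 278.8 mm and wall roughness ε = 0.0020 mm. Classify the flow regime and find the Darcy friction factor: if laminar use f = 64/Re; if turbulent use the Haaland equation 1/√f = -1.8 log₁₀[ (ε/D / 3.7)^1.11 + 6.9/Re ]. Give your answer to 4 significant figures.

f ≈ 0.01481

Re = ρVD/μ = 1824·2.234·0.2788/0.0044 = 2.582e+05.
Re > 4000 → turbulent. ε/D = 2e-06/0.2788 = 7.17e-06; Haaland: 1/√f = -1.8 log₁₀[4.56e-07 + 2.67e-05] = 8.218, so f = 0.01481.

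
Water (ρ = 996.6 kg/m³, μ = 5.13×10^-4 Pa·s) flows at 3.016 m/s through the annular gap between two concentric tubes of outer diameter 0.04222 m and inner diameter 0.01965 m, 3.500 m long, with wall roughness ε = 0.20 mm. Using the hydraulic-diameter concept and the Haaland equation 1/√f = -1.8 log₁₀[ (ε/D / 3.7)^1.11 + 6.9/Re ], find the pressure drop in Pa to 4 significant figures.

Hydraulic diameter D_h = 4A/P = D_o - D_i = 0.04222 - 0.01965 = 0.02257 m.
Re = ρVD_h/μ = 996.6·3.016·0.02257/0.000513 = 1.322e+05.
ε/D_h = 0.0002/0.02257 = 0.00886; Haaland gives 1/√f = -1.8 log₁₀[0.00123+5.22e-05] = 5.204, so f = 0.03693.
ΔP = f(L/D_h)(ρV²/2) = 0.03693·3.5/0.02257·4533 = 2.596e+04 Pa.

ΔP ≈ 25960 Pa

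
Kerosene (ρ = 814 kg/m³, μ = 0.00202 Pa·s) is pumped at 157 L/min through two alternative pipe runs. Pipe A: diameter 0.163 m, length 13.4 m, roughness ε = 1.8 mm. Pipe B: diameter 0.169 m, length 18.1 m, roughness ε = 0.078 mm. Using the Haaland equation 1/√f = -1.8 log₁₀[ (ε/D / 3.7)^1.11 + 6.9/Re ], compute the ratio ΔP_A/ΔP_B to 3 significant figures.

Pipe A: V = Q/A = 0.002617/0.02087 = 0.1254 m/s; Re = 8237; ε/D = 0.011; Haaland → f = 0.04505; ΔP_A = f(L/D)(ρV²/2) = 23.7 Pa.
Pipe B: V = Q/A = 0.002617/0.02243 = 0.1167 m/s; Re = 7944; ε/D = 0.000462; Haaland → f = 0.03343; ΔP_B = f(L/D)(ρV²/2) = 19.83 Pa.
ΔP_A/ΔP_B = 23.7/19.83 = 1.20.

ΔP_A/ΔP_B ≈ 1.20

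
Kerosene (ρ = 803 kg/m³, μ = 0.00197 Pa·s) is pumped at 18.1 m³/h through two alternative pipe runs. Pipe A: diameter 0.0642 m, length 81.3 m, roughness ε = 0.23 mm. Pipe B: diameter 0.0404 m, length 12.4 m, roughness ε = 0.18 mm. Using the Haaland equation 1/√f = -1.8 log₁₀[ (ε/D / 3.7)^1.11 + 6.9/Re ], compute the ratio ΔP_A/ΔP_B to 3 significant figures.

ΔP_A/ΔP_B ≈ 0.631

Pipe A: V = Q/A = 0.005028/0.003237 = 1.553 m/s; Re = 4.064e+04; ε/D = 0.00358; Haaland → f = 0.03001; ΔP_A = f(L/D)(ρV²/2) = 3.681e+04 Pa.
Pipe B: V = Q/A = 0.005028/0.001282 = 3.922 m/s; Re = 6.459e+04; ε/D = 0.00446; Haaland → f = 0.03078; ΔP_B = f(L/D)(ρV²/2) = 5.836e+04 Pa.
ΔP_A/ΔP_B = 3.681e+04/5.836e+04 = 0.631.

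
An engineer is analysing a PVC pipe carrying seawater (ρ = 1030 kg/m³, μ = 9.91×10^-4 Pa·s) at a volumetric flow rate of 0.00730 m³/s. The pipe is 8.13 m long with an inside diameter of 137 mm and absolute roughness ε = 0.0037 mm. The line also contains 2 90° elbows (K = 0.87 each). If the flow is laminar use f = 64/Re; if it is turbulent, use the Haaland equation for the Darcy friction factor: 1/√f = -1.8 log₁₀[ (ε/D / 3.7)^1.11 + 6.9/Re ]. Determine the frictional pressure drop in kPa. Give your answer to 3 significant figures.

ΔP ≈ 0.364 kPa

Cross-sectional area A = πD²/4 = π(0.137)²/4 = 0.01474 m²; mean velocity V = Q/A = 0.0073/0.01474 = 0.4952 m/s.
Reynolds number Re = ρVD/μ = 1030 · 0.4952 · 0.137 / 0.000991 = 7.051e+04.
Re > 4000 → turbulent. Relative roughness ε/D = 3.7e-06/0.137 = 2.7e-05. Haaland: 1/√f = -1.8 log₁₀[(2.7e-05/3.7)^1.11 + 6.9/7.051e+04] = -1.8 log₁₀[1.99e-06 + 9.79e-05] = 7.201, so f = 0.01928.
Total minor-loss coefficient ΣK = 2·0.87 = 1.74.
ΔP = [f·L/D + ΣK]·(ρV²/2) = [0.01928·8.13/0.137 + 1.74]·(1030·0.4952²/2) = [1.144 + 1.74]·126.3 = 364.3 Pa.
ΔP = 364.3 Pa = 0.364 kPa.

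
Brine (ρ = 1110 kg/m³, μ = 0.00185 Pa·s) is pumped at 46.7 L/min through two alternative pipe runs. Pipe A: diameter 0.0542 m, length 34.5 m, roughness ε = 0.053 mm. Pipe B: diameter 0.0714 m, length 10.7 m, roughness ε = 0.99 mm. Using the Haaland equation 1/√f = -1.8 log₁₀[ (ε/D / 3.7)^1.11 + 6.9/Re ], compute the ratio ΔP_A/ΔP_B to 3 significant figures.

Pipe A: V = Q/A = 0.0007783/0.002307 = 0.3373 m/s; Re = 1.097e+04; ε/D = 0.000978; Haaland → f = 0.03144; ΔP_A = f(L/D)(ρV²/2) = 1264 Pa.
Pipe B: V = Q/A = 0.0007783/0.004004 = 0.1944 m/s; Re = 8328; ε/D = 0.0139; Haaland → f = 0.04768; ΔP_B = f(L/D)(ρV²/2) = 149.8 Pa.
ΔP_A/ΔP_B = 1264/149.8 = 8.43.

ΔP_A/ΔP_B ≈ 8.43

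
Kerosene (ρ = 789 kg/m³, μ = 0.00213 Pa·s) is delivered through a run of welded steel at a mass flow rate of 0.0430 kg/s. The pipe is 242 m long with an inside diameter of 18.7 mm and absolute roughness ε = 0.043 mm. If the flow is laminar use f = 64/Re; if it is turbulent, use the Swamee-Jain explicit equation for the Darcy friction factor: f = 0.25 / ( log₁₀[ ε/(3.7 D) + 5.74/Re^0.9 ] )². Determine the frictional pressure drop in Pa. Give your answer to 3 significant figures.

A = πD²/4 = π(0.0187)²/4 = 0.0002746 m²; mean velocity V = ṁ/(ρA) = 0.043/(789 · 0.0002746) = 0.1984 m/s.
Reynolds number Re = ρVD/μ = 789 · 0.1984 · 0.0187 / 0.00213 = 1375.
Re < 2300 → laminar flow, so f = 64/Re = 64/1375 = 0.04656 (the turbulent correlation is not needed).
Darcy-Weisbach: ΔP = f(L/D)(ρV²/2) = 0.04656·(242/0.0187)·(789·0.1984²/2) = 0.04656·1.294e+04·15.53 = 9360 Pa.

ΔP ≈ 9360 Pa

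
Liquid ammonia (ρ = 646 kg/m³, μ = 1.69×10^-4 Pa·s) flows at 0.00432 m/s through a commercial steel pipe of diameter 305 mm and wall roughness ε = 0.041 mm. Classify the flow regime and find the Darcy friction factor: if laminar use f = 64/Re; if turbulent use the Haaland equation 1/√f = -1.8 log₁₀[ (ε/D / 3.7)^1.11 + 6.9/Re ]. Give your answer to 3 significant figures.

f ≈ 0.0377

Re = ρVD/μ = 646·0.00432·0.305/0.000169 = 5037.
Re > 4000 → turbulent. ε/D = 4.1e-05/0.305 = 0.000134; Haaland: 1/√f = -1.8 log₁₀[1.18e-05 + 0.00137] = 5.147, so f = 0.03774.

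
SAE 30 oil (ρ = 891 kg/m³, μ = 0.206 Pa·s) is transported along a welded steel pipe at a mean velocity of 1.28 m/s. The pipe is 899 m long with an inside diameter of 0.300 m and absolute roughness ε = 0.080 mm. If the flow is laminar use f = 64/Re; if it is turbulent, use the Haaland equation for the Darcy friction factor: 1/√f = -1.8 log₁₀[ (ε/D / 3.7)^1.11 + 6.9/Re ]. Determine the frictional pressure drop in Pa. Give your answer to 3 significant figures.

Reynolds number Re = ρVD/μ = 891 · 1.28 · 0.3 / 0.206 = 1661.
Re < 2300 → laminar flow, so f = 64/Re = 64/1661 = 0.03853 (the turbulent correlation is not needed).
Darcy-Weisbach: ΔP = f(L/D)(ρV²/2) = 0.03853·(899/0.3)·(891·1.28²/2) = 0.03853·2997·729.9 = 8.428e+04 Pa.

ΔP ≈ 84300 Pa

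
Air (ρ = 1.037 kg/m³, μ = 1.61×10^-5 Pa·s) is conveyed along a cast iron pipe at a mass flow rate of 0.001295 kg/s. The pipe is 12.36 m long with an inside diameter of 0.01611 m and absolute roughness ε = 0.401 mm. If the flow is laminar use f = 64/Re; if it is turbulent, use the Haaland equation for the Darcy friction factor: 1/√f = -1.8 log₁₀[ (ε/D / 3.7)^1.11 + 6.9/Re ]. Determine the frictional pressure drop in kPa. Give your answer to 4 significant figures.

ΔP ≈ 0.8681 kPa

A = πD²/4 = π(0.01611)²/4 = 0.0002038 m²; mean velocity V = ṁ/(ρA) = 0.001295/(1.037 · 0.0002038) = 6.126 m/s.
Reynolds number Re = ρVD/μ = 1.037 · 6.126 · 0.01611 / 1.61e-05 = 6357.
Re > 4000 → turbulent. Relative roughness ε/D = 0.000401/0.01611 = 0.0249. Haaland: 1/√f = -1.8 log₁₀[(0.0249/3.7)^1.11 + 6.9/6357] = -1.8 log₁₀[0.00388 + 0.00109] = 4.147, so f = 0.05814.
Darcy-Weisbach: ΔP = f(L/D)(ρV²/2) = 0.05814·(12.36/0.01611)·(1.037·6.126²/2) = 0.05814·767.2·19.46 = 868.1 Pa.
ΔP = 868.1 Pa = 0.8681 kPa.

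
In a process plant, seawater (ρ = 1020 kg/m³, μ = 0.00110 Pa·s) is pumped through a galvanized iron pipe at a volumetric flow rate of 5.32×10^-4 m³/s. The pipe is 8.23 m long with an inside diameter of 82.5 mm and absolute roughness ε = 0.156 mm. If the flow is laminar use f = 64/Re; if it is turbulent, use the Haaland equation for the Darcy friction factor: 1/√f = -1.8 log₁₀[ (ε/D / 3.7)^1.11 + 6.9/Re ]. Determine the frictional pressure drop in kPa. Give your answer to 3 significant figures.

ΔP ≈ 0.0179 kPa

Cross-sectional area A = πD²/4 = π(0.0825)²/4 = 0.005346 m²; mean velocity V = Q/A = 0.000532/0.005346 = 0.09952 m/s.
Reynolds number Re = ρVD/μ = 1020 · 0.09952 · 0.0825 / 0.0011 = 7613.
Re > 4000 → turbulent. Relative roughness ε/D = 0.000156/0.0825 = 0.00189. Haaland: 1/√f = -1.8 log₁₀[(0.00189/3.7)^1.11 + 6.9/7613] = -1.8 log₁₀[0.000222 + 0.000906] = 5.306, so f = 0.03552.
Darcy-Weisbach: ΔP = f(L/D)(ρV²/2) = 0.03552·(8.23/0.0825)·(1020·0.09952²/2) = 0.03552·99.76·5.051 = 17.9 Pa.
ΔP = 17.9 Pa = 0.0179 kPa.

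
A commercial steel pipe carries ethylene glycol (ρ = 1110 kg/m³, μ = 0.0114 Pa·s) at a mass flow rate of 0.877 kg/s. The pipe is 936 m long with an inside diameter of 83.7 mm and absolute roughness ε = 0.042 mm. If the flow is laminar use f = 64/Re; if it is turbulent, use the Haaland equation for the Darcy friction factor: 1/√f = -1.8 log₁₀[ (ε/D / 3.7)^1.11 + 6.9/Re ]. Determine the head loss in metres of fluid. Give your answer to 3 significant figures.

A = πD²/4 = π(0.0837)²/4 = 0.005502 m²; mean velocity V = ṁ/(ρA) = 0.877/(1110 · 0.005502) = 0.1436 m/s.
Reynolds number Re = ρVD/μ = 1110 · 0.1436 · 0.0837 / 0.0114 = 1170.
Re < 2300 → laminar flow, so f = 64/Re = 64/1170 = 0.05469 (the turbulent correlation is not needed).
Darcy-Weisbach: ΔP = f(L/D)(ρV²/2) = 0.05469·(936/0.0837)·(1110·0.1436²/2) = 0.05469·1.118e+04·11.44 = 6999 Pa.
Head loss h_f = ΔP/(ρg) = 6999/(1110·9.81) = 0.643 m.

h_f ≈ 0.643 m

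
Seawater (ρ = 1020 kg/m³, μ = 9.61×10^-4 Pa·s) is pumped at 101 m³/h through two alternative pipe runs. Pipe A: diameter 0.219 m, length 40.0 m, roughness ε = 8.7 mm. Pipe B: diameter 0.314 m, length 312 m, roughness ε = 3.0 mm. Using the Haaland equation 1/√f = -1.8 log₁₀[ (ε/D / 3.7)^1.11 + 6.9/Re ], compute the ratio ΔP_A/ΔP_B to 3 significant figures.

Pipe A: V = Q/A = 0.02806/0.03767 = 0.7448 m/s; Re = 1.731e+05; ε/D = 0.0397; Haaland → f = 0.06476; ΔP_A = f(L/D)(ρV²/2) = 3346 Pa.
Pipe B: V = Q/A = 0.02806/0.07744 = 0.3623 m/s; Re = 1.207e+05; ε/D = 0.00955; Haaland → f = 0.03788; ΔP_B = f(L/D)(ρV²/2) = 2519 Pa.
ΔP_A/ΔP_B = 3346/2519 = 1.33.

ΔP_A/ΔP_B ≈ 1.33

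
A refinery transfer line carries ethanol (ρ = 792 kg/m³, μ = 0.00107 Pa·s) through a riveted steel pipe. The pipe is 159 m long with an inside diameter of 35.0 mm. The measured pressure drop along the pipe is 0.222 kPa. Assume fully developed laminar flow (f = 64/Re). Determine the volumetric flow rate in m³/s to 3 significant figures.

For laminar flow, f = 64/Re with Re = ρVD/μ, so Darcy-Weisbach reduces to ΔP = 32μLV/D². Solving for V: V = ΔP·D²/(32μL) = 222·(0.035)²/(32·0.00107·159) = 0.04995 m/s.
Check: Re = ρVD/μ = 792·0.04995·0.035/0.00107 = 1294 < 2300, so the laminar assumption holds.
Q = V·A = 0.04995·(π/4·0.035²) = 4.806e-05 m³/s = 4.81×10^-5 m³/s.

Q ≈ 4.81×10^-5 m³/s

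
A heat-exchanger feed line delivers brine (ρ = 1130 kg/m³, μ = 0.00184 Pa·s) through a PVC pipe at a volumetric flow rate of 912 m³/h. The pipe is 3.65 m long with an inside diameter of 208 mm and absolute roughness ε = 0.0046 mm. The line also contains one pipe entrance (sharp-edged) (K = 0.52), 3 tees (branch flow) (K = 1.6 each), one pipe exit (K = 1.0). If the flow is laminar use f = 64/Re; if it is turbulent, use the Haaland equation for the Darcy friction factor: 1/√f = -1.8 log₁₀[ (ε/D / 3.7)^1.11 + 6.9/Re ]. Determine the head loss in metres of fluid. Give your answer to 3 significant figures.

h_f ≈ 18.5 m

Q = 912 m³/h = 912/3600 = 0.2533 m³/s.
Cross-sectional area A = πD²/4 = π(0.208)²/4 = 0.03398 m²; mean velocity V = Q/A = 0.2533/0.03398 = 7.455 m/s.
Reynolds number Re = ρVD/μ = 1130 · 7.455 · 0.208 / 0.00184 = 9.524e+05.
Re > 4000 → turbulent. Relative roughness ε/D = 4.6e-06/0.208 = 2.21e-05. Haaland: 1/√f = -1.8 log₁₀[(2.21e-05/3.7)^1.11 + 6.9/9.524e+05] = -1.8 log₁₀[1.59e-06 + 7.25e-06] = 9.097, so f = 0.01208.
Total minor-loss coefficient ΣK = 1·0.52 + 3·1.6 + 1·1 = 6.32.
ΔP = [f·L/D + ΣK]·(ρV²/2) = [0.01208·3.65/0.208 + 6.32]·(1130·7.455²/2) = [0.2121 + 6.32]·3.141e+04 = 2.051e+05 Pa.
Head loss h_f = ΔP/(ρg) = 2.051e+05/(1130·9.81) = 18.5 m.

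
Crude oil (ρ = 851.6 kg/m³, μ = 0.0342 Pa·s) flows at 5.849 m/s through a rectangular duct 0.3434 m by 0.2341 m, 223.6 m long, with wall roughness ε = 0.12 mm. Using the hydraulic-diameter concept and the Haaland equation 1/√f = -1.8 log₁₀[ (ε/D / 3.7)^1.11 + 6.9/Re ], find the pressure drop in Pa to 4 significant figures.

Hydraulic diameter D_h = 4A/P = 4·(0.3434·0.2341)/(2·(0.3434+0.2341)) = 0.3216/1.155 = 0.2784 m.
Re = ρVD_h/μ = 851.6·5.849·0.2784/0.0342 = 4.055e+04.
ε/D_h = 0.00012/0.2784 = 0.000431; Haaland gives 1/√f = -1.8 log₁₀[4.3e-05+0.00017] = 6.608, so f = 0.0229.
ΔP = f(L/D_h)(ρV²/2) = 0.0229·223.6/0.2784·1.457e+04 = 2.679e+05 Pa.

ΔP ≈ 267900 Pa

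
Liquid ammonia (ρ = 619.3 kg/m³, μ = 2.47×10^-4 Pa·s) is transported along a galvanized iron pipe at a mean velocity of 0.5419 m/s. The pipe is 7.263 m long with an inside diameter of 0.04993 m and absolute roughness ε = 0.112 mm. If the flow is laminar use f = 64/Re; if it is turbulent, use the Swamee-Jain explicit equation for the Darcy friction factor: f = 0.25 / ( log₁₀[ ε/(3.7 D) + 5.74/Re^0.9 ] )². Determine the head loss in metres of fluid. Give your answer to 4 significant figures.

Reynolds number Re = ρVD/μ = 619.3 · 0.5419 · 0.04993 / 0.000247 = 6.784e+04.
Re > 4000 → turbulent. Relative roughness ε/D = 0.000112/0.04993 = 0.00224. Swamee-Jain: f = 0.25/(log₁₀[0.00224/3.7 + 5.74/6.784e+04^0.9])² = 0.25/(log₁₀[0.000606 + 0.000257])² = 0.25/(-3.064)² = 0.02664.
Darcy-Weisbach: ΔP = f(L/D)(ρV²/2) = 0.02664·(7.263/0.04993)·(619.3·0.5419²/2) = 0.02664·145.5·90.93 = 352.3 Pa.
Head loss h_f = ΔP/(ρg) = 352.3/(619.3·9.81) = 0.05799 m.

h_f ≈ 0.05799 m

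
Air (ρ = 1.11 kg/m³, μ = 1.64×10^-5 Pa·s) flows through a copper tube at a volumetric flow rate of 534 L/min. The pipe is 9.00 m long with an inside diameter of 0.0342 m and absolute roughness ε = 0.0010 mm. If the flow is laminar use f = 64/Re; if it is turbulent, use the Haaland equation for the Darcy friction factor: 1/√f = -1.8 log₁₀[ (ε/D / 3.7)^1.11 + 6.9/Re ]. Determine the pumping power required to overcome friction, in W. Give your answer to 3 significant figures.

P ≈ 3.06 W

Q = 534 L/min = 534/60000 = 0.0089 m³/s.
Cross-sectional area A = πD²/4 = π(0.0342)²/4 = 0.0009186 m²; mean velocity V = Q/A = 0.0089/0.0009186 = 9.688 m/s.
Reynolds number Re = ρVD/μ = 1.11 · 9.688 · 0.0342 / 1.64e-05 = 2.243e+04.
Re > 4000 → turbulent. Relative roughness ε/D = 1e-06/0.0342 = 2.92e-05. Haaland: 1/√f = -1.8 log₁₀[(2.92e-05/3.7)^1.11 + 6.9/2.243e+04] = -1.8 log₁₀[2.17e-06 + 0.000308] = 6.316, so f = 0.02507.
Darcy-Weisbach: ΔP = f(L/D)(ρV²/2) = 0.02507·(9/0.0342)·(1.11·9.688²/2) = 0.02507·263.2·52.09 = 343.7 Pa.
Pumping power P = QΔP = 0.0089·343.7 = 3.059 W = 3.06 W.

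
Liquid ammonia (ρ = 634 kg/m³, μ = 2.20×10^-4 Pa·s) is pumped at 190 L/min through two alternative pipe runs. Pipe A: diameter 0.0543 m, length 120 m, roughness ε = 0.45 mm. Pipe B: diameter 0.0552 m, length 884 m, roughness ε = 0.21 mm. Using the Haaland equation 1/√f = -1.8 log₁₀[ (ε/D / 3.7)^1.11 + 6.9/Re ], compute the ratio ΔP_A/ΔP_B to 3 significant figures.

Pipe A: V = Q/A = 0.003167/0.002316 = 1.367 m/s; Re = 2.14e+05; ε/D = 0.00829; Haaland → f = 0.03597; ΔP_A = f(L/D)(ρV²/2) = 4.712e+04 Pa.
Pipe B: V = Q/A = 0.003167/0.002393 = 1.323 m/s; Re = 2.105e+05; ε/D = 0.0038; Haaland → f = 0.02855; ΔP_B = f(L/D)(ρV²/2) = 2.538e+05 Pa.
ΔP_A/ΔP_B = 4.712e+04/2.538e+05 = 0.186.

ΔP_A/ΔP_B ≈ 0.186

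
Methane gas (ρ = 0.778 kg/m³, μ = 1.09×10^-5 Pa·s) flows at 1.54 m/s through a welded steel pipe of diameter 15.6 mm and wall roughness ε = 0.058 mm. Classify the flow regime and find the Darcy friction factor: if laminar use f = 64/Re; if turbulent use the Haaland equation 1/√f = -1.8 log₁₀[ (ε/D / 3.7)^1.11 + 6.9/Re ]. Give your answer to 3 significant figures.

Re = ρVD/μ = 0.778·1.54·0.0156/1.09e-05 = 1715.
Re < 2300 → laminar, so f = 64/Re = 0.03732 (roughness is irrelevant in laminar flow).

f ≈ 0.0373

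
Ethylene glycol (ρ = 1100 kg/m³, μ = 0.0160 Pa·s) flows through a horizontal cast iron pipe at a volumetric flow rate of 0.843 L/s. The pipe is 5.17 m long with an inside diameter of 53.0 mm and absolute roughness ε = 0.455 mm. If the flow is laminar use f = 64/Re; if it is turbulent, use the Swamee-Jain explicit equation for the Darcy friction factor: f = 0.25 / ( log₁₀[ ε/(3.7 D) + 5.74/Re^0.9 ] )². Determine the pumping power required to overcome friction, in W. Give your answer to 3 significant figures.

Q = 0.843 L/s = 0.843/1000 = 0.000843 m³/s.
Cross-sectional area A = πD²/4 = π(0.053)²/4 = 0.002206 m²; mean velocity V = Q/A = 0.000843/0.002206 = 0.3821 m/s.
Reynolds number Re = ρVD/μ = 1100 · 0.3821 · 0.053 / 0.016 = 1392.
Re < 2300 → laminar flow, so f = 64/Re = 64/1392 = 0.04597 (the turbulent correlation is not needed).
Darcy-Weisbach: ΔP = f(L/D)(ρV²/2) = 0.04597·(5.17/0.053)·(1100·0.3821²/2) = 0.04597·97.55·80.3 = 360.1 Pa.
Pumping power P = QΔP = 0.000843·360.1 = 0.3035 W = 0.304 W.

P ≈ 0.304 W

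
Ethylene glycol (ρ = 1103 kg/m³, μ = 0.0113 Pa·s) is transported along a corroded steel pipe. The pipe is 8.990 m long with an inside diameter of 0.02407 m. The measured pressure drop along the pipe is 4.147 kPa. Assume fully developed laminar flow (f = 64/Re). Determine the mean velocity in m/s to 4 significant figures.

For laminar flow, f = 64/Re with Re = ρVD/μ, so Darcy-Weisbach reduces to ΔP = 32μLV/D². Solving for V: V = ΔP·D²/(32μL) = 4147·(0.02407)²/(32·0.0113·8.99) = 0.7391 m/s.
Check: Re = ρVD/μ = 1103·0.7391·0.02407/0.0113 = 1736 < 2300, so the laminar assumption holds.

V ≈ 0.7391 m/s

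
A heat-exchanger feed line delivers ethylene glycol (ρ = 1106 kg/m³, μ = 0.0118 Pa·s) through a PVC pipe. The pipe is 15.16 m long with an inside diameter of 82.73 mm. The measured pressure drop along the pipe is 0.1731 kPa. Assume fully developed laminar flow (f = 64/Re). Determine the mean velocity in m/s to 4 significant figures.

V ≈ 0.2070 m/s

For laminar flow, f = 64/Re with Re = ρVD/μ, so Darcy-Weisbach reduces to ΔP = 32μLV/D². Solving for V: V = ΔP·D²/(32μL) = 173.1·(0.08273)²/(32·0.0118·15.16) = 0.207 m/s.
Check: Re = ρVD/μ = 1106·0.207·0.08273/0.0118 = 1605 < 2300, so the laminar assumption holds.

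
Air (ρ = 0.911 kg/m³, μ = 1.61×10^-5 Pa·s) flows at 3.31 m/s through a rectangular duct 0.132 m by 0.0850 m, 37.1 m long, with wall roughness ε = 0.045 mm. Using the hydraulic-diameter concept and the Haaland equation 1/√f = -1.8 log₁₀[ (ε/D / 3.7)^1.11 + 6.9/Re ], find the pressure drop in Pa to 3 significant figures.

Hydraulic diameter D_h = 4A/P = 4·(0.132·0.085)/(2·(0.132+0.085)) = 0.04488/0.434 = 0.1034 m.
Re = ρVD_h/μ = 0.911·3.31·0.1034/1.61e-05 = 1.937e+04.
ε/D_h = 4.5e-05/0.1034 = 0.000435; Haaland gives 1/√f = -1.8 log₁₀[4.35e-05+0.000356] = 6.117, so f = 0.02673.
ΔP = f(L/D_h)(ρV²/2) = 0.02673·37.1/0.1034·4.991 = 47.85 Pa.

ΔP ≈ 47.9 Pa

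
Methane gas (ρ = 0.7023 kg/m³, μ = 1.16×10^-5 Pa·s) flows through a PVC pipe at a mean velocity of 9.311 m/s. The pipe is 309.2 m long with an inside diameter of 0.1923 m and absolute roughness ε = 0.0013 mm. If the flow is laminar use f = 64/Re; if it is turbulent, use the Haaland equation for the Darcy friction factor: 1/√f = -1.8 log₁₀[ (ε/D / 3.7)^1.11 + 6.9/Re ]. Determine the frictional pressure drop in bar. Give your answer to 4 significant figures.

ΔP ≈ 0.008592 bar

Reynolds number Re = ρVD/μ = 0.7023 · 9.311 · 0.1923 / 1.16e-05 = 1.084e+05.
Re > 4000 → turbulent. Relative roughness ε/D = 1.3e-06/0.1923 = 6.76e-06. Haaland: 1/√f = -1.8 log₁₀[(6.76e-06/3.7)^1.11 + 6.9/1.084e+05] = -1.8 log₁₀[4.27e-07 + 6.37e-05] = 7.548, so f = 0.01755.
Darcy-Weisbach: ΔP = f(L/D)(ρV²/2) = 0.01755·(309.2/0.1923)·(0.7023·9.311²/2) = 0.01755·1608·30.44 = 859.2 Pa.
ΔP = 859.2 Pa = 0.008592 bar.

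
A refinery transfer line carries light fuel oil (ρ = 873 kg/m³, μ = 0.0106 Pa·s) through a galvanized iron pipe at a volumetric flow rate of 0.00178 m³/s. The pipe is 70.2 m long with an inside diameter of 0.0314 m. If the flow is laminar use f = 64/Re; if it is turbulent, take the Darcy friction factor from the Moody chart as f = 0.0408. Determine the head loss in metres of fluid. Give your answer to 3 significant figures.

h_f ≈ 24.6 m

Cross-sectional area A = πD²/4 = π(0.0314)²/4 = 0.0007744 m²; mean velocity V = Q/A = 0.00178/0.0007744 = 2.299 m/s.
Reynolds number Re = ρVD/μ = 873 · 2.299 · 0.0314 / 0.0106 = 5944.
Re > 4000 → turbulent; use the Moody-chart value f = 0.0408.
Darcy-Weisbach: ΔP = f(L/D)(ρV²/2) = 0.0408·(70.2/0.0314)·(873·2.299²/2) = 0.0408·2236·2306 = 2.104e+05 Pa.
Head loss h_f = ΔP/(ρg) = 2.104e+05/(873·9.81) = 24.6 m.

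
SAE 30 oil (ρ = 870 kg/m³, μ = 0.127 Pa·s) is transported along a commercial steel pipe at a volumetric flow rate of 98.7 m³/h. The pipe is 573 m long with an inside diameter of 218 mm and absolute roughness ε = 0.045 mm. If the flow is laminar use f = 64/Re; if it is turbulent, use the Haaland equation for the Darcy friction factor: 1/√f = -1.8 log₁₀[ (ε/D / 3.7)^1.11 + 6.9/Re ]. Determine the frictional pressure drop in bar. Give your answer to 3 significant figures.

Q = 98.7 m³/h = 98.7/3600 = 0.02742 m³/s.
Cross-sectional area A = πD²/4 = π(0.218)²/4 = 0.03733 m²; mean velocity V = Q/A = 0.02742/0.03733 = 0.7345 m/s.
Reynolds number Re = ρVD/μ = 870 · 0.7345 · 0.218 / 0.127 = 1097.
Re < 2300 → laminar flow, so f = 64/Re = 64/1097 = 0.05834 (the turbulent correlation is not needed).
Darcy-Weisbach: ΔP = f(L/D)(ρV²/2) = 0.05834·(573/0.218)·(870·0.7345²/2) = 0.05834·2628·234.7 = 3.599e+04 Pa.
ΔP = 3.599e+04 Pa = 0.360 bar.

ΔP ≈ 0.360 bar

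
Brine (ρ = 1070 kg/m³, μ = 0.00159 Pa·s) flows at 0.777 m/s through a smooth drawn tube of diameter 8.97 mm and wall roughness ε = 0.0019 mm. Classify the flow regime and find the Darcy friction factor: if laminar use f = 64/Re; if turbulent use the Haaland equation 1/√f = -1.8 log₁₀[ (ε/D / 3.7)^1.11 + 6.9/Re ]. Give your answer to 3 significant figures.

Re = ρVD/μ = 1070·0.777·0.00897/0.00159 = 4690.
Re > 4000 → turbulent. ε/D = 1.9e-06/0.00897 = 0.000212; Haaland: 1/√f = -1.8 log₁₀[1.95e-05 + 0.00147] = 5.088, so f = 0.03863.

f ≈ 0.0386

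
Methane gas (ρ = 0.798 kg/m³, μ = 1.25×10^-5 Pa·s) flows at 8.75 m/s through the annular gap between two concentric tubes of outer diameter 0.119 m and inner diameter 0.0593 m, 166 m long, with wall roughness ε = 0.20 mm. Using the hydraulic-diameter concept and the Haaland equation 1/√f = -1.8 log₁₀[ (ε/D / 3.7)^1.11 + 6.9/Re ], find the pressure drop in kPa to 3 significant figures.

ΔP ≈ 2.55 kPa

Hydraulic diameter D_h = 4A/P = D_o - D_i = 0.119 - 0.0593 = 0.0597 m.
Re = ρVD_h/μ = 0.798·8.75·0.0597/1.25e-05 = 3.335e+04.
ε/D_h = 0.0002/0.0597 = 0.00335; Haaland gives 1/√f = -1.8 log₁₀[0.000419+0.000207] = 5.766, so f = 0.03007.
ΔP = f(L/D_h)(ρV²/2) = 0.03007·166/0.0597·30.55 = 2555 Pa.
ΔP = 2.55 kPa.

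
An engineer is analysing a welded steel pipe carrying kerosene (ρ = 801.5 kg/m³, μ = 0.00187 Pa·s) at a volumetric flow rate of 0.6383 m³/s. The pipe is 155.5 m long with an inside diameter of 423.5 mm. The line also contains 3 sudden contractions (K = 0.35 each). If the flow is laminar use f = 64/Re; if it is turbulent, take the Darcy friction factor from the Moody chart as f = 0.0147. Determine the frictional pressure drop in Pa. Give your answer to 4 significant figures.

Cross-sectional area A = πD²/4 = π(0.4235)²/4 = 0.1409 m²; mean velocity V = Q/A = 0.6383/0.1409 = 4.531 m/s.
Reynolds number Re = ρVD/μ = 801.5 · 4.531 · 0.4235 / 0.00187 = 8.225e+05.
Re > 4000 → turbulent; use the Moody-chart value f = 0.0147.
Total minor-loss coefficient ΣK = 3·0.35 = 1.05.
ΔP = [f·L/D + ΣK]·(ρV²/2) = [0.0147·155.5/0.4235 + 1.05]·(801.5·4.531²/2) = [5.398 + 1.05]·8229 = 5.305e+04 Pa.

ΔP ≈ 53050 Pa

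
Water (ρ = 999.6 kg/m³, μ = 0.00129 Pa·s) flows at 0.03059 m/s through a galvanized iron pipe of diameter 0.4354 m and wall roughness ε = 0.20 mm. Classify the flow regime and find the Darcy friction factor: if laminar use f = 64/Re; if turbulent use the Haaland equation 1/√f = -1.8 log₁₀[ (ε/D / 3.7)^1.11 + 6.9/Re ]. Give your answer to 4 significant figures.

Re = ρVD/μ = 999.6·0.03059·0.4354/0.00129 = 1.032e+04.
Re > 4000 → turbulent. ε/D = 0.0002/0.4354 = 0.000459; Haaland: 1/√f = -1.8 log₁₀[4.62e-05 + 0.000669] = 5.663, so f = 0.03119.

f ≈ 0.03119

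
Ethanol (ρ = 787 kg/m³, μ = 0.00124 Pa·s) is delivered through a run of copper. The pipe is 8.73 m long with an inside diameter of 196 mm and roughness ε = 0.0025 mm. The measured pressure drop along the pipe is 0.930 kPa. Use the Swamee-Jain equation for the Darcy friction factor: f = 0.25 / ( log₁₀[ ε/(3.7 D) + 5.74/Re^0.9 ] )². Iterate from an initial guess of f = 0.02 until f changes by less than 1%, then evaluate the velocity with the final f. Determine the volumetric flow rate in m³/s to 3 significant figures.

Rearranging Darcy-Weisbach: V = √(2·ΔP·D/(f·L·ρ)). With ε/D = 2.5e-06/0.196 = 1.28e-05, iterate starting from f = 0.02:
  f = 0.02 → V = √(2·930·0.196/(0.02·8.73·787)) = 1.629 m/s; Re = ρVD/μ = 2.026e+05; f → 0.01561
  f = 0.01561 → V = 1.844 m/s; Re = 2.293e+05; f → 0.01525
  f = 0.01525 → V = 1.865 m/s; Re = 2.32e+05; f → 0.01522
Converged (Δf/f < 1%). With the final f = 0.01522: V = √(2·930·0.196/(0.01522·8.73·787)) = 1.867 m/s.
Q = V·A = 1.867·(π/4·0.196²) = 0.05633 m³/s = 0.0563 m³/s.

Q ≈ 0.0563 m³/s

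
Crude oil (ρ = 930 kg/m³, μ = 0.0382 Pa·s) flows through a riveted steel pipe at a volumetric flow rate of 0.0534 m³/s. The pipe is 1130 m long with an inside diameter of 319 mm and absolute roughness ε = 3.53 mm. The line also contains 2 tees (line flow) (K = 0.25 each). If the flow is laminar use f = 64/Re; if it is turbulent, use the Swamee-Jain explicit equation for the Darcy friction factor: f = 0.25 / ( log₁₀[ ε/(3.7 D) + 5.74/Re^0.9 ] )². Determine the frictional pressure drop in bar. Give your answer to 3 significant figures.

Cross-sectional area A = πD²/4 = π(0.319)²/4 = 0.07992 m²; mean velocity V = Q/A = 0.0534/0.07992 = 0.6681 m/s.
Reynolds number Re = ρVD/μ = 930 · 0.6681 · 0.319 / 0.0382 = 5189.
Re > 4000 → turbulent. Relative roughness ε/D = 0.00353/0.319 = 0.0111. Swamee-Jain: f = 0.25/(log₁₀[0.0111/3.7 + 5.74/5189^0.9])² = 0.25/(log₁₀[0.00299 + 0.0026])² = 0.25/(-2.252)² = 0.04928.
Total minor-loss coefficient ΣK = 2·0.25 = 0.5.
ΔP = [f·L/D + ΣK]·(ρV²/2) = [0.04928·1130/0.319 + 0.5]·(930·0.6681²/2) = [174.6 + 0.5]·207.6 = 3.634e+04 Pa.
ΔP = 3.634e+04 Pa = 0.363 bar.

ΔP ≈ 0.363 bar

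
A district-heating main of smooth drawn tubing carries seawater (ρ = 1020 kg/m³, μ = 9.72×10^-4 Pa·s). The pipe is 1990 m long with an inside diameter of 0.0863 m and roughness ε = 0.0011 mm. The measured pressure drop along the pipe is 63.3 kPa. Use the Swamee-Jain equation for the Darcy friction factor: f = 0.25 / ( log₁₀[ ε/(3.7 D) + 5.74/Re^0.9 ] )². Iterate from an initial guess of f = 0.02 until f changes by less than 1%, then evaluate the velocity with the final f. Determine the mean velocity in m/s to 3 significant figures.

V ≈ 0.503 m/s

Rearranging Darcy-Weisbach: V = √(2·ΔP·D/(f·L·ρ)). With ε/D = 1.1e-06/0.0863 = 1.27e-05, iterate starting from f = 0.02:
  f = 0.02 → V = √(2·6.33e+04·0.0863/(0.02·1990·1020)) = 0.5188 m/s; Re = ρVD/μ = 4.698e+04; f → 0.02111
  f = 0.02111 → V = 0.505 m/s; Re = 4.573e+04; f → 0.02123
Converged (Δf/f < 1%). With the final f = 0.02123: V = √(2·6.33e+04·0.0863/(0.02123·1990·1020)) = 0.5035 m/s.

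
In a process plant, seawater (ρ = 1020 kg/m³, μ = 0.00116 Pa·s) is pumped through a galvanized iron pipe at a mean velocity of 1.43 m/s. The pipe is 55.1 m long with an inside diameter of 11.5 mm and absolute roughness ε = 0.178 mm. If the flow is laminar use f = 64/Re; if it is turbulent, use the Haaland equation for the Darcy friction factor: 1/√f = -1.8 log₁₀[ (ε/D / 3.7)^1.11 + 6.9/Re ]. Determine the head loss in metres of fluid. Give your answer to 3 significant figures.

h_f ≈ 23.6 m

Reynolds number Re = ρVD/μ = 1020 · 1.43 · 0.0115 / 0.00116 = 1.446e+04.
Re > 4000 → turbulent. Relative roughness ε/D = 0.000178/0.0115 = 0.0155. Haaland: 1/√f = -1.8 log₁₀[(0.0155/3.7)^1.11 + 6.9/1.446e+04] = -1.8 log₁₀[0.00229 + 0.000477] = 4.604, so f = 0.04717.
Darcy-Weisbach: ΔP = f(L/D)(ρV²/2) = 0.04717·(55.1/0.0115)·(1020·1.43²/2) = 0.04717·4791·1043 = 2.357e+05 Pa.
Head loss h_f = ΔP/(ρg) = 2.357e+05/(1020·9.81) = 23.6 m.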